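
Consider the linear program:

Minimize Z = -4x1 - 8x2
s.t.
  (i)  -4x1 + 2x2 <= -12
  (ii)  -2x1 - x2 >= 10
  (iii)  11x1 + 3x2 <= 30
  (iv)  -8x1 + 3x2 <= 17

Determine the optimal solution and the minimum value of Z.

Feasible corners and Z = -4x1 - 8x2:
  (-1, -8) → Z = 68
  (-35/2, -41) → Z = 398
  (12, -34) → Z = 224
The feasible region is unbounded (it extends along (-3, -8), (3, -11)), but Z strictly increases along every unbounded feasible direction, so there is no improving ray and the minimum is attained at a vertex.

x1 = -1, x2 = -8, minimum Z = 68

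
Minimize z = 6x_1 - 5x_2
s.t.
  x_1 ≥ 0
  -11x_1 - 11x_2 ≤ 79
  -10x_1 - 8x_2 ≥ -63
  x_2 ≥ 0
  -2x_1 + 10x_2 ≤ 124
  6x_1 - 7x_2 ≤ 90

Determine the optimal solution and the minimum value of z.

x_1 = 0, x_2 = 63/8, minimum z = -315/8

Feasible corners and z = 6x_1 - 5x_2:
  (0, 63/8) → z = -315/8
  (0, 0) → z = 0
  (63/10, 0) → z = 189/5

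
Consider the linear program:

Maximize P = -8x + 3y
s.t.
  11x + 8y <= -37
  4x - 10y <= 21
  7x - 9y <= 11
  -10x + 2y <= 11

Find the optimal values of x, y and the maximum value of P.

The optimum lies where 11x + 8y = -37 and -10x + 2y = 11.
Solving simultaneously gives x = -27/17, y = -83/34.

x = -27/17, y = -83/34, maximum P = 183/34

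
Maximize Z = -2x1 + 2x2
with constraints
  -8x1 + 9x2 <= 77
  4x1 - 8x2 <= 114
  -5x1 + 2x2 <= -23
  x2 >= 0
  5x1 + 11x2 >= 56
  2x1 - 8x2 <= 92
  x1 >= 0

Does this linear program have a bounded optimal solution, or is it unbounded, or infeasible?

bounded optimum

Corner points and Z = -2x1 + 2x2:
  (361/29, 569/29) → Z = 416/29
  (57/2, 0) → Z = -57
  (73/13, 33/13) → Z = -80/13
  (56/5, 0) → Z = -112/5
The feasible region has finitely many vertices and no improving ray; the maximum is 416/29 at (361/29, 569/29).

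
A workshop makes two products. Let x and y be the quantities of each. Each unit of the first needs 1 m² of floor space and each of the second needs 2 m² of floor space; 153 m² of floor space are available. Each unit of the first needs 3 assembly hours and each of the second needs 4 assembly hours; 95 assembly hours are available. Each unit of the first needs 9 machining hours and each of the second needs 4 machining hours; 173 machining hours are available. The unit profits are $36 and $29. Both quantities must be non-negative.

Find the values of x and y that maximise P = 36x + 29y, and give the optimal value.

x = 13, y = 14, maximum P = 874

Feasible corners and P = 36x + 29y:
  (0, 0) → P = 0
  (0, 95/4) → P = 2755/4
  (173/9, 0) → P = 692
  (13, 14) → P = 874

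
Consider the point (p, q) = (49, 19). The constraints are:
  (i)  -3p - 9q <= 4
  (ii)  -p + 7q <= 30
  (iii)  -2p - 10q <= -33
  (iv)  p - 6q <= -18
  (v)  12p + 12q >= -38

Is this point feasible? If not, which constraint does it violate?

Constraint (ii): -p + 7q = 84, which is not ≤ 30. All other constraints are satisfied.

not feasible — violates (ii)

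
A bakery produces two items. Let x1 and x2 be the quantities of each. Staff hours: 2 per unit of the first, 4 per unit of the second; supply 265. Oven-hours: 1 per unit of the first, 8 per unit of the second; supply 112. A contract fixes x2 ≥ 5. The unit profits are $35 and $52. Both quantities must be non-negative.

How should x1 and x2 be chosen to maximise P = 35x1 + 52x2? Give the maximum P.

x1 = 72, x2 = 5, maximum P = 2780

Corner points and P = 35x1 + 52x2:
  (0, 14) → P = 728
  (0, 5) → P = 260
  (72, 5) → P = 2780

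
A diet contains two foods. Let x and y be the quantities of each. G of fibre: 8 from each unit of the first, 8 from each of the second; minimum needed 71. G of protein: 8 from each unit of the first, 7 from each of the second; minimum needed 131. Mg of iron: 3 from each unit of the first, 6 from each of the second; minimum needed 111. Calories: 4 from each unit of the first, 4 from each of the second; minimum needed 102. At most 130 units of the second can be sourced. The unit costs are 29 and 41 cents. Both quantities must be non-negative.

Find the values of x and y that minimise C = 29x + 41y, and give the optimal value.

Feasible corners and C = 29x + 41y:
  (0, 51/2) → C = 2091/2
  (0, 130) → C = 5330
  (37, 0) → C = 1073
  (14, 23/2) → C = 1755/2
The feasible region is unbounded (it extends along (1, 0)), but C strictly increases along every unbounded feasible direction, so there is no improving ray and the minimum is attained at a vertex.

The optimum lies where 3x + 6y = 111 and 4x + 4y = 102.
Solving simultaneously gives x = 14, y = 23/2.

x = 14, y = 23/2, minimum C = 1755/2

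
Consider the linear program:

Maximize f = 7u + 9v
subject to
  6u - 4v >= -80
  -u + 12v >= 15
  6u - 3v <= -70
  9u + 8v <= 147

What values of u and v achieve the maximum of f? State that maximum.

Corner points and f = 7u + 9v:
  (-225/17, 5/34) → f = -3105/34
  (-20/3, 10) → f = 130/3
  (-265/23, 20/69) → f = -1795/23

At the optimal vertex, 6u - 4v = -80 and 6u - 3v = -70.
Solving simultaneously gives u = -20/3, v = 10.

u = -20/3, v = 10, maximum f = 130/3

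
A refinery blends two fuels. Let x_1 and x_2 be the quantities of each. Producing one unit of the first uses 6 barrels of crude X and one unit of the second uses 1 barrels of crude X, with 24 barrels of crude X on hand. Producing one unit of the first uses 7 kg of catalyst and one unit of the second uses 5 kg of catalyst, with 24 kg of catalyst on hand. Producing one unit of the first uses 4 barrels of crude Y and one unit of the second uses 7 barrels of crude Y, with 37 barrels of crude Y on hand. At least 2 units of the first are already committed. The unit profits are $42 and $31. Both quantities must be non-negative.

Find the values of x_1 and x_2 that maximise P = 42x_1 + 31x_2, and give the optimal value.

x_1 = 2, x_2 = 2, maximum P = 146

Vertices and P = 42x_1 + 31x_2:
  (24/7, 0) → P = 144
  (2, 0) → P = 84
  (2, 2) → P = 146

The binding constraints are 7x_1 + 5x_2 = 24 and x_1 = 2.
Solving simultaneously gives x_1 = 2, x_2 = 2.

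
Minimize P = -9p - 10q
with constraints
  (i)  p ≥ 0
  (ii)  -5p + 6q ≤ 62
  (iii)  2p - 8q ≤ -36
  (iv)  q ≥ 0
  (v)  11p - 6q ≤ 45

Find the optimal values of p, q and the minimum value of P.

p = 107/6, q = 907/36, minimum P = -3712/9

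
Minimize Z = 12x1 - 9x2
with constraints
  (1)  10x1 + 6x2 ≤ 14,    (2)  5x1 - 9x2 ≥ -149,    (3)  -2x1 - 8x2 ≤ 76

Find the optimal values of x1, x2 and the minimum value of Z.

Extreme points and Z = 12x1 - 9x2:
  (-32/5, 13) → Z = -969/5
  (142/17, -197/17) → Z = 3477/17
  (-938/29, -41/29) → Z = -10887/29

The optimum lies where 5x1 - 9x2 = -149 and -2x1 - 8x2 = 76.
Solving simultaneously gives x1 = -938/29, x2 = -41/29.

x1 = -938/29, x2 = -41/29, minimum Z = -10887/29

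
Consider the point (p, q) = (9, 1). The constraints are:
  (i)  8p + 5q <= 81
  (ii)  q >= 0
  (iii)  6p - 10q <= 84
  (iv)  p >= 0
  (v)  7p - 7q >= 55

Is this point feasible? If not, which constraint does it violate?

(i): 77 ≤ 81 ✓
(ii): 1 ≥ 0 ✓
(iii): 44 ≤ 84 ✓
(iv): 9 ≥ 0 ✓
(v): 56 ≥ 55 ✓

feasible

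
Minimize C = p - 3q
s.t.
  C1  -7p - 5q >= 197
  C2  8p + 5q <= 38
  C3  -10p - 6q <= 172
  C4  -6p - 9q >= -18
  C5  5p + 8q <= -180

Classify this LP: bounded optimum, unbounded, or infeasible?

Extreme points and C = p - 3q:
  (235, -1842/5) → C = 6701/5
  (161/4, -383/4) → C = 655/2
The feasible region has finitely many vertices and no improving ray; the minimum is 655/2 at (161/4, -383/4).

bounded optimum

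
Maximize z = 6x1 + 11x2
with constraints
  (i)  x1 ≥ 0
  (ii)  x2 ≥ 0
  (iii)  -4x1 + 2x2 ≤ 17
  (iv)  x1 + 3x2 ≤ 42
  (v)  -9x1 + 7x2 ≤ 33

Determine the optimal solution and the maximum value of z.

Extreme points and z = 6x1 + 11x2:
  (0, 0) → z = 0
  (0, 33/7) → z = 363/7
  (42, 0) → z = 252
  (195/34, 411/34) → z = 5691/34

The optimum lies where x2 = 0 and x1 + 3x2 = 42.
Solving simultaneously gives x1 = 42, x2 = 0.

x1 = 42, x2 = 0, maximum z = 252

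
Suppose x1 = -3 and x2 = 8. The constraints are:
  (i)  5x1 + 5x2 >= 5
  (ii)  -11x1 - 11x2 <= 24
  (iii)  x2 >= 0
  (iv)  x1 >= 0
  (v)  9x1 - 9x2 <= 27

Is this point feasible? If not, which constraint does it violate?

Constraint (iv): x1 = -3, which is not ≥ 0. All other constraints are satisfied.

not feasible — violates (iv)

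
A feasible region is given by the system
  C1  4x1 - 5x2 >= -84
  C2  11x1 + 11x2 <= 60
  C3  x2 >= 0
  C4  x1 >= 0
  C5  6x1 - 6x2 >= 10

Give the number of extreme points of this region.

Intersecting each pair of boundary lines and keeping only the points that satisfy every inequality leaves:
  (60/11, 0)
  (235/66, 125/66)
  (5/3, 0)

3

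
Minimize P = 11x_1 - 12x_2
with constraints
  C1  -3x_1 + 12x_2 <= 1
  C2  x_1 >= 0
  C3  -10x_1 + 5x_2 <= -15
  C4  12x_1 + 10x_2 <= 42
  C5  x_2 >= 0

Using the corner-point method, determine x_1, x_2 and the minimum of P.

x_1 = 37/21, x_2 = 11/21, minimum P = 275/21

Corner points and P = 11x_1 - 12x_2:
  (37/21, 11/21) → P = 275/21
  (247/87, 23/29) → P = 1889/87
  (3/2, 0) → P = 33/2
  (7/2, 0) → P = 77/2

At the optimal vertex, -3x_1 + 12x_2 = 1 and -10x_1 + 5x_2 = -15.
Solving simultaneously gives x_1 = 37/21, x_2 = 11/21.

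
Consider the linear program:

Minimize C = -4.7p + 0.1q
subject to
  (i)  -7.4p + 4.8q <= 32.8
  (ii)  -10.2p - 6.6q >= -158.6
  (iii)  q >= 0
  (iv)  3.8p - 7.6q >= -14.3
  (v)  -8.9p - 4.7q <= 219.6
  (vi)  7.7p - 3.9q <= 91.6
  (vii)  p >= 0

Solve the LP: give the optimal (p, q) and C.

p = 27/2, q = 19/6, minimum C = -947/15

The optimum lies where -10.2p - 6.6q = -158.6 and 7.7p - 3.9q = 91.6.
Solving simultaneously gives p = 27/2, q = 19/6.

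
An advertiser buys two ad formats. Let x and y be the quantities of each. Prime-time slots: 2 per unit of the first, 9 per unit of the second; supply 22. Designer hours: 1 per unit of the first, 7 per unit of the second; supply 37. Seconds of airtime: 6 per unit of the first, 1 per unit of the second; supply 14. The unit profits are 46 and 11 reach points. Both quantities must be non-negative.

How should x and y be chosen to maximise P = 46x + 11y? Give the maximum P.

x = 2, y = 2, maximum P = 114

Feasible corners and P = 46x + 11y:
  (0, 0) → P = 0
  (0, 22/9) → P = 242/9
  (7/3, 0) → P = 322/3
  (2, 2) → P = 114

At the optimal vertex, 2x + 9y = 22 and 6x + y = 14.
Solving simultaneously gives x = 2, y = 2.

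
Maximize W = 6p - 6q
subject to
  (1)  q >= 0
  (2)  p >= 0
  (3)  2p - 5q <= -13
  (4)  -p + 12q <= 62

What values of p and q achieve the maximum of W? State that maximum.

p = 154/19, q = 111/19, maximum W = 258/19

Extreme points and W = 6p - 6q:
  (0, 13/5) → W = -78/5
  (0, 31/6) → W = -31
  (154/19, 111/19) → W = 258/19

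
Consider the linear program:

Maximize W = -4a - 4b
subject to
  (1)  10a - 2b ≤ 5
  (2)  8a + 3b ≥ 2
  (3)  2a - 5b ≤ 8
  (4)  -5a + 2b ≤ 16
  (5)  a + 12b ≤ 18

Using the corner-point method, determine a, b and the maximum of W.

a = 19/46, b = -10/23, maximum W = 2/23

The binding constraints are 10a - 2b = 5 and 8a + 3b = 2.
Solving simultaneously gives a = 19/46, b = -10/23.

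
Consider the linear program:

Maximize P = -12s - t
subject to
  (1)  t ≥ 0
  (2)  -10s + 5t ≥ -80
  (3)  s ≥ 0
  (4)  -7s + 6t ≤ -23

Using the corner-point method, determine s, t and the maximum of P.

Vertices and P = -12s - t:
  (8, 0) → P = -96
  (23/7, 0) → P = -276/7
  (73/5, 66/5) → P = -942/5

The binding constraints are t = 0 and -7s + 6t = -23.
Solving simultaneously gives s = 23/7, t = 0.

s = 23/7, t = 0, maximum P = -276/7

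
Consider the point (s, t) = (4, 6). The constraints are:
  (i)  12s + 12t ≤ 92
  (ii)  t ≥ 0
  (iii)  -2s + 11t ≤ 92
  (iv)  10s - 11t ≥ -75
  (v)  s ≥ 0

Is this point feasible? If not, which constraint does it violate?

not feasible — violates (i)

Constraint (i): 12s + 12t = 120, which is not ≤ 92. All other constraints are satisfied.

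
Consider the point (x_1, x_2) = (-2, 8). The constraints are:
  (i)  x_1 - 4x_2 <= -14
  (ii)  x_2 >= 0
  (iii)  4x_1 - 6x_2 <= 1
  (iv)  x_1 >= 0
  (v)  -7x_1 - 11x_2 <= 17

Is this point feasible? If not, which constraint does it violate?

Constraint (iv): x_1 = -2, which is not ≥ 0. All other constraints are satisfied.

not feasible — violates (iv)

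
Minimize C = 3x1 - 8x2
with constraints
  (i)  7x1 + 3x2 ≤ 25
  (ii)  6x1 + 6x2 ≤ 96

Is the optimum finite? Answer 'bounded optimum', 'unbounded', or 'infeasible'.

unbounded

From the feasible point (-23/4, 87/4), moving in the direction (-6, 6) keeps every constraint satisfied while C decreases without bound.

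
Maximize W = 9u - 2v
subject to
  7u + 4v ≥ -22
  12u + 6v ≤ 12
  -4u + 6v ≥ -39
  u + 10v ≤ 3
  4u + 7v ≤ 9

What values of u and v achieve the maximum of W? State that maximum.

u = 51/16, v = -35/8, maximum W = 599/16

Corner points and W = 9u - 2v:
  (12/29, -361/58) → W = 469/29
  (-116/33, 43/66) → W = -1087/33
  (51/16, -35/8) → W = 599/16
  (17/19, 4/19) → W = 145/19

At the optimal vertex, 12u + 6v = 12 and -4u + 6v = -39.
Solving simultaneously gives u = 51/16, v = -35/8.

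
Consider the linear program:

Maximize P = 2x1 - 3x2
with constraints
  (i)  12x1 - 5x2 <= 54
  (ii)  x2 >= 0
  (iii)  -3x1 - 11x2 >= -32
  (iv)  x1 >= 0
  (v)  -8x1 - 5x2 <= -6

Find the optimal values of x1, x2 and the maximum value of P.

x1 = 9/2, x2 = 0, maximum P = 9

Corner points and P = 2x1 - 3x2:
  (9/2, 0) → P = 9
  (754/147, 74/49) → P = 842/147
  (3/4, 0) → P = 3/2
  (0, 32/11) → P = -96/11
  (0, 6/5) → P = -18/5

The binding constraints are 12x1 - 5x2 = 54 and x2 = 0.
Solving simultaneously gives x1 = 9/2, x2 = 0.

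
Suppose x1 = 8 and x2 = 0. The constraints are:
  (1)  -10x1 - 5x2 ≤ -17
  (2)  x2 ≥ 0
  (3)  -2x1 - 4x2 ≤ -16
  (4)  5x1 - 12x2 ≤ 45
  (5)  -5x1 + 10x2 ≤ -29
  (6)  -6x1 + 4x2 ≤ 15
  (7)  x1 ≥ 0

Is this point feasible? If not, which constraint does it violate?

feasible

(1): -80 ≤ -17 ✓
(2): 0 ≥ 0 ✓
(3): -16 ≤ -16 ✓
(4): 40 ≤ 45 ✓
(5): -40 ≤ -29 ✓
(6): -48 ≤ 15 ✓
(7): 8 ≥ 0 ✓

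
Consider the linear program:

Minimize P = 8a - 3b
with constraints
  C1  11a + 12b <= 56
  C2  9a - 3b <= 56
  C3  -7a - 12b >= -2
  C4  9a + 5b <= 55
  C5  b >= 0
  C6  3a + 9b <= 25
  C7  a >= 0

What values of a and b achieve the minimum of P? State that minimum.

a = 0, b = 1/6, minimum P = -1/2

Feasible corners and P = 8a - 3b:
  (2/7, 0) → P = 16/7
  (0, 1/6) → P = -1/2
  (0, 0) → P = 0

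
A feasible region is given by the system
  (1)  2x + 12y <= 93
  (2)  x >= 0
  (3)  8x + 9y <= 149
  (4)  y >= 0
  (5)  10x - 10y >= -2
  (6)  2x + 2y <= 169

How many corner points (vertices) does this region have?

The feasible vertices (each the meet of two boundaries and inside every other half-plane) are:
  (317/26, 223/39)
  (453/70, 467/70)
  (0, 0)
  (0, 1/5)
  (149/8, 0)

5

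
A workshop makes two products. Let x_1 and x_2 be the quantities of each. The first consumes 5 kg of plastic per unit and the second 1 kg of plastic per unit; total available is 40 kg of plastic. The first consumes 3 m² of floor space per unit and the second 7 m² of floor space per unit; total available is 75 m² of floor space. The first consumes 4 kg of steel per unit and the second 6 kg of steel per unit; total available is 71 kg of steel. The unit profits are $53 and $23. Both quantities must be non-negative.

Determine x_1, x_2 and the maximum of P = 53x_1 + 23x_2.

x_1 = 13/2, x_2 = 15/2, maximum P = 517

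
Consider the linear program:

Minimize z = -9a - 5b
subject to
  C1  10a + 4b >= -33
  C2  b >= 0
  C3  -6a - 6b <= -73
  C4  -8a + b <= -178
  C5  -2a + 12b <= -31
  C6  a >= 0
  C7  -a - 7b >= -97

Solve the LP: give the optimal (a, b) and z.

The optimum lies where b = 0 and -a - 7b = -97.
Solving simultaneously gives a = 97, b = 0.

a = 97, b = 0, minimum z = -873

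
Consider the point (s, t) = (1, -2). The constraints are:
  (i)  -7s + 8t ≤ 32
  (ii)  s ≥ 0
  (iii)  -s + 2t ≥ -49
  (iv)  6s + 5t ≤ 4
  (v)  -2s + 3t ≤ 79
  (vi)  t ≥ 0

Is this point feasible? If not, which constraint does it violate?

Constraint (vi): t = -2, which is not ≥ 0. All other constraints are satisfied.

not feasible — violates (vi)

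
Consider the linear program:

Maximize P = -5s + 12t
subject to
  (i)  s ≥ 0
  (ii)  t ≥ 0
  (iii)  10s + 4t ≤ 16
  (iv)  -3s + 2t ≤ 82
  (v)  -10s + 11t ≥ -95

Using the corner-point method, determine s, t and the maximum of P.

s = 0, t = 4, maximum P = 48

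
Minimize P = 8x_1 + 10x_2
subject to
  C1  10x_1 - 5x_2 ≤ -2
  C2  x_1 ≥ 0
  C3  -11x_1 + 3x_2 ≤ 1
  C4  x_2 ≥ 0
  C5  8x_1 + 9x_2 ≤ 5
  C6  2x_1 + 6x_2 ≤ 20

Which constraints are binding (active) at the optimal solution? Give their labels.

C1 and C3

Vertices and P = 8x_1 + 10x_2:
  (1/25, 12/25) → P = 128/25
  (7/130, 33/65) → P = 358/65
  (2/41, 21/41) → P = 226/41

The minimum is at (1/25, 12/25). Substituting into each constraint, equality holds for C1 and C3; the remaining constraints have slack.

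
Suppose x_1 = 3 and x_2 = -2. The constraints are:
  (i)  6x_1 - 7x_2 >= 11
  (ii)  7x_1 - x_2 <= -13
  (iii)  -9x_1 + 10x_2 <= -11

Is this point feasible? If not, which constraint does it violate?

Constraint (ii): 7x_1 - x_2 = 23, which is not ≤ -13. All other constraints are satisfied.

not feasible — violates (ii)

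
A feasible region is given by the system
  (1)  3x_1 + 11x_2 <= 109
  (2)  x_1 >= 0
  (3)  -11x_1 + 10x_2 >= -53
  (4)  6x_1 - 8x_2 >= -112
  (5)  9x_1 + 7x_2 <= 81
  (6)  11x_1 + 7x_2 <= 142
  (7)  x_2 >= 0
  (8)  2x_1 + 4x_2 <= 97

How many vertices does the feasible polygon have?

5

Of the 28 pairwise boundary intersections, those satisfying every inequality are:
  (0, 109/11)
  (64/39, 123/13)
  (0, 0)
  (1181/167, 414/167)
  (53/11, 0)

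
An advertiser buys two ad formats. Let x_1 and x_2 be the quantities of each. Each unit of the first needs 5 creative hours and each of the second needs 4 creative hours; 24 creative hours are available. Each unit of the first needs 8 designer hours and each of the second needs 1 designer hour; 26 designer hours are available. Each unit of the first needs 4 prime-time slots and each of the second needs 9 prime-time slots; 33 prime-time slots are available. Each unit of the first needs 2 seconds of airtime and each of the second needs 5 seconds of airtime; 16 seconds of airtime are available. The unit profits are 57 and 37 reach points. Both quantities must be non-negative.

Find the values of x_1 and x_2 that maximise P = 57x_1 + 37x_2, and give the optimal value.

x_1 = 3, x_2 = 2, maximum P = 245

Feasible corners and P = 57x_1 + 37x_2:
  (0, 0) → P = 0
  (0, 16/5) → P = 592/5
  (13/4, 0) → P = 741/4
  (3, 2) → P = 245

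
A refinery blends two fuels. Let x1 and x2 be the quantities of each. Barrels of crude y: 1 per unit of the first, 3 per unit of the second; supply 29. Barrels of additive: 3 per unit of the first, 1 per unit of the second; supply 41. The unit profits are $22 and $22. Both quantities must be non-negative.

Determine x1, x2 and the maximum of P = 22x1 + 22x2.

x1 = 47/4, x2 = 23/4, maximum P = 385

Extreme points and P = 22x1 + 22x2:
  (0, 0) → P = 0
  (0, 29/3) → P = 638/3
  (41/3, 0) → P = 902/3
  (47/4, 23/4) → P = 385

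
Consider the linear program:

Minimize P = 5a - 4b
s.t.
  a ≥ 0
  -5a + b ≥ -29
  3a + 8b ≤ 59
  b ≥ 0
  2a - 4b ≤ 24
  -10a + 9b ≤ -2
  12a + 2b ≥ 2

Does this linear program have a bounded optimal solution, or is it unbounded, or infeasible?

bounded optimum

Feasible corners and P = 5a - 4b:
  (291/43, 208/43) → P = 623/43
  (29/5, 0) → P = 29
  (547/107, 584/107) → P = 399/107
  (1/5, 0) → P = 1
The feasible region has finitely many vertices and no improving ray; the minimum is 1 at (1/5, 0).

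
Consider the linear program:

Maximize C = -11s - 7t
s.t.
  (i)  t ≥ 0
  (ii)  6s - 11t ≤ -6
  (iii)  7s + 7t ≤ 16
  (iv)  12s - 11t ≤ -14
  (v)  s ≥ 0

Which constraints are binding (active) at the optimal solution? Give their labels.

Extreme points and C = -11s - 7t:
  (78/161, 290/161) → C = -2888/161
  (0, 16/7) → C = -16
  (0, 14/11) → C = -98/11

The maximum is at (0, 14/11). Substituting into each constraint, equality holds for (iv) and (v); the remaining constraints have slack.

(iv) and (v)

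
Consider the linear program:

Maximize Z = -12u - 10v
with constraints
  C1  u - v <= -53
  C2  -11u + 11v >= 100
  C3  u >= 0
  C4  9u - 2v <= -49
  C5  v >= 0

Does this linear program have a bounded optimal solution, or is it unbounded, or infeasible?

bounded optimum

Extreme points and Z = -12u - 10v:
  (0, 53) → Z = -530
  (57/7, 428/7) → Z = -4964/7
The feasible region has finitely many vertices and no improving ray; the maximum is -530 at (0, 53).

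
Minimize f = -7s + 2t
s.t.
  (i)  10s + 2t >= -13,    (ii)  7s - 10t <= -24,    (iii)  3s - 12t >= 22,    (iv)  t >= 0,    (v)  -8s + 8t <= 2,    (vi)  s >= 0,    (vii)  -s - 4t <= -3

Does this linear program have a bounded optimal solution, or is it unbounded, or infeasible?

infeasible

The boundaries 7s - 10t = -24 and -8s + 8t = 2 meet at (43/6, 89/12), but that point violates 3s - 12t ≥ 22. Every candidate vertex is excluded by some other constraint, so the feasible region is empty.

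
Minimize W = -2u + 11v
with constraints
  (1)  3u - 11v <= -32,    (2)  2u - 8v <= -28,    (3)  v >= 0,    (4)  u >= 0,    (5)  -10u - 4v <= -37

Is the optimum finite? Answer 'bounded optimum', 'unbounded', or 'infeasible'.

Vertices and W = -2u + 11v:
  (26, 10) → W = 58
  (23/11, 177/44) → W = 1763/44
  (0, 37/4) → W = 407/4
The feasible region has finitely many vertices and no improving ray; the minimum is 1763/44 at (23/11, 177/44).

bounded optimum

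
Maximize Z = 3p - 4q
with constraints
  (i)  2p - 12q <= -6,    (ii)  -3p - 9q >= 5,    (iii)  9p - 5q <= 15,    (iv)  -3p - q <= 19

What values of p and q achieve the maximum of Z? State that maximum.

Vertices and Z = 3p - 4q:
  (-19/9, 4/27) → Z = -187/27
  (-117/19, -10/19) → Z = -311/19
  (-83/12, 7/4) → Z = -111/4

The binding constraints are 2p - 12q = -6 and -3p - 9q = 5.
Solving simultaneously gives p = -19/9, q = 4/27.

p = -19/9, q = 4/27, maximum Z = -187/27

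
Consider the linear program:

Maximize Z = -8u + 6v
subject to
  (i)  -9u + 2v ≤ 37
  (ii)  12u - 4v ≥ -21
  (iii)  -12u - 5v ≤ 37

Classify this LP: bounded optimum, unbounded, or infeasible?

unbounded

From the feasible point (-253/108, -16/9), moving in the direction (4, 12) keeps every constraint satisfied while Z increases without bound.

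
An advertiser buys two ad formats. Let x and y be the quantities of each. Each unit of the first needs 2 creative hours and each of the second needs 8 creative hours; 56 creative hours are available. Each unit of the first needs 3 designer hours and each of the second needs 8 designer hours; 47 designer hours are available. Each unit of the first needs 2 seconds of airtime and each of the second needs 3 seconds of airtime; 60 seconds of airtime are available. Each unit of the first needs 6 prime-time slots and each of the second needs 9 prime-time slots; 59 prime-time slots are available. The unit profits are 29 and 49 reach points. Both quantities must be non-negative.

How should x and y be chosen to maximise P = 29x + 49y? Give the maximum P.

At the optimal vertex, 3x + 8y = 47 and 6x + 9y = 59.
Solving simultaneously gives x = 7/3, y = 5.

x = 7/3, y = 5, maximum P = 938/3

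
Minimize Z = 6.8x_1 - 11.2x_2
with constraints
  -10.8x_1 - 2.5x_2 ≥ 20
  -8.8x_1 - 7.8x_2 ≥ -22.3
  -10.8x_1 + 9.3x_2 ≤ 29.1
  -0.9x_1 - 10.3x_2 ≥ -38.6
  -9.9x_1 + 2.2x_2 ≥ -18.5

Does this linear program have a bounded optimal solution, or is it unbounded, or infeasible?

Corner points and Z = 6.8x_1 - 11.2x_2:
  (-2875/1416, 91/118) → Z = -79451/3540
  (25/539, -4420/539) → Z = 49674/539
The feasible region has finitely many vertices and no improving ray; the minimum is -79451/3540 at (-2875/1416, 91/118).

bounded optimum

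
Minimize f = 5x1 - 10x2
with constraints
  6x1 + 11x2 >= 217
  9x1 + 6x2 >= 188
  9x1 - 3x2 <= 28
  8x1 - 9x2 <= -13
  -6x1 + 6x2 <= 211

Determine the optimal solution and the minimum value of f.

Vertices and f = 5x1 - 10x2:
  (244/27, 160/9) → f = -3580/27
  (-23/15, 1009/30) → f = -344
  (89/4, 689/12) → f = -5555/12

At the optimal vertex, 9x1 - 3x2 = 28 and -6x1 + 6x2 = 211.
Solving simultaneously gives x1 = 89/4, x2 = 689/12.

x1 = 89/4, x2 = 689/12, minimum f = -5555/12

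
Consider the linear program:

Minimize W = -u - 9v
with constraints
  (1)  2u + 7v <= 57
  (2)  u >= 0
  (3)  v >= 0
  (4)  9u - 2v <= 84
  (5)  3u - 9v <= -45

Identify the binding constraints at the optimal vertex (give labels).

(1) and (2)

Extreme points and W = -u - 9v:
  (0, 57/7) → W = -513/7
  (66/13, 87/13) → W = -849/13
  (0, 5) → W = -45

The minimum is at (0, 57/7). Substituting into each constraint, equality holds for (1) and (2); the remaining constraints have slack.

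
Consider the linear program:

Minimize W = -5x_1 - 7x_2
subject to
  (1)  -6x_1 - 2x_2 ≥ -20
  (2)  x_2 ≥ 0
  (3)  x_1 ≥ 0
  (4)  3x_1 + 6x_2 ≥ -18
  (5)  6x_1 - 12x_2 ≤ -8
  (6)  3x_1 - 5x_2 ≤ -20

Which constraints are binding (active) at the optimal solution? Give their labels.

Feasible corners and W = -5x_1 - 7x_2:
  (0, 10) → W = -70
  (5/3, 5) → W = -130/3
  (0, 4) → W = -28

The minimum is at (0, 10). Substituting into each constraint, equality holds for (1) and (3); the remaining constraints have slack.

(1) and (3)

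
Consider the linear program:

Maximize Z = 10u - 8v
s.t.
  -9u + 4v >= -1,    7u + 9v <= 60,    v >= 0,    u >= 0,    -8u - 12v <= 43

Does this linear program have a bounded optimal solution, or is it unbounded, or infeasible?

Corner points and Z = 10u - 8v:
  (249/109, 533/109) → Z = -1774/109
  (1/9, 0) → Z = 10/9
  (0, 20/3) → Z = -160/3
  (0, 0) → Z = 0
The feasible region has finitely many vertices and no improving ray; the maximum is 10/9 at (1/9, 0).

bounded optimum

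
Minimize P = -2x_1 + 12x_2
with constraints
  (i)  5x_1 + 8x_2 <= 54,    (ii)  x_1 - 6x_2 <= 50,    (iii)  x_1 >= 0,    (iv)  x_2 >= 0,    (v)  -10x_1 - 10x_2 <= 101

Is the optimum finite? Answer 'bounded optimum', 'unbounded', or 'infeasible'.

Extreme points and P = -2x_1 + 12x_2:
  (0, 27/4) → P = 81
  (54/5, 0) → P = -108/5
  (0, 0) → P = 0
The feasible region has finitely many vertices and no improving ray; the minimum is -108/5 at (54/5, 0).

bounded optimum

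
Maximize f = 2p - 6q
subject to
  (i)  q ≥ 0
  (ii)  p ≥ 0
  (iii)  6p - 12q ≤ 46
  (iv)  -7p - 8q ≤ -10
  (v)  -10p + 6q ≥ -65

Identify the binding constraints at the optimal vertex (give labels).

(i) and (v)

Feasible corners and f = 2p - 6q:
  (10/7, 0) → f = 20/7
  (13/2, 0) → f = 13
  (0, 5/4) → f = -15/2
The feasible region is unbounded (it extends along (0, 1), (3, 5)), but f strictly decreases along every unbounded feasible direction, so there is no improving ray and the maximum is attained at a vertex.

The maximum is at (13/2, 0). Substituting into each constraint, equality holds for (i) and (v); the remaining constraints have slack.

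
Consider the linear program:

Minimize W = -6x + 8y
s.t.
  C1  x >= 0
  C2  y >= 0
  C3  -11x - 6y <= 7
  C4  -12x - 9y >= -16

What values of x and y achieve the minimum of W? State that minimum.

Feasible corners and W = -6x + 8y:
  (0, 0) → W = 0
  (0, 16/9) → W = 128/9
  (4/3, 0) → W = -8

At the optimal vertex, y = 0 and -12x - 9y = -16.
Solving simultaneously gives x = 4/3, y = 0.

x = 4/3, y = 0, minimum W = -8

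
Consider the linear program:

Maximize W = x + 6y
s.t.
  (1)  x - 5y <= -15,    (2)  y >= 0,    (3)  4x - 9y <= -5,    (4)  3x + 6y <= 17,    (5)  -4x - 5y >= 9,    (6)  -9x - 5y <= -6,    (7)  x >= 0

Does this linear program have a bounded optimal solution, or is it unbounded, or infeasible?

infeasible

The boundaries -9x - 5y = -6 and x = 0 meet at (0, 6/5), but that point violates x - 5y ≤ -15. Every candidate vertex is excluded by some other constraint, so the feasible region is empty.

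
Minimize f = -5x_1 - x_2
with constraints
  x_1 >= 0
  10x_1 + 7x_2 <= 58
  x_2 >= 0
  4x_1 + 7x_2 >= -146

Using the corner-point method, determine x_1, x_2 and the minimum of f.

x_1 = 29/5, x_2 = 0, minimum f = -29

Vertices and f = -5x_1 - x_2:
  (0, 58/7) → f = -58/7
  (0, 0) → f = 0
  (29/5, 0) → f = -29

The optimum lies where 10x_1 + 7x_2 = 58 and x_2 = 0.
Solving simultaneously gives x_1 = 29/5, x_2 = 0.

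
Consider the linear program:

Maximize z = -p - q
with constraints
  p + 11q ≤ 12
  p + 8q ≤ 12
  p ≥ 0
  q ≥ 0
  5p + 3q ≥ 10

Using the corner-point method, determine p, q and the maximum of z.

Corner points and z = -p - q:
  (12, 0) → z = -12
  (37/26, 25/26) → z = -31/13
  (2, 0) → z = -2

p = 2, q = 0, maximum z = -2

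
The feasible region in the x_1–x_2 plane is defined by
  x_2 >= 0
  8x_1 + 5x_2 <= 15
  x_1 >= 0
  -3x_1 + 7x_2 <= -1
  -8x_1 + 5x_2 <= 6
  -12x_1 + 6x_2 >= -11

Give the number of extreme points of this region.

The feasible vertices (each the meet of two boundaries and inside every other half-plane) are:
  (1/3, 0)
  (11/12, 0)
  (71/66, 7/22)

3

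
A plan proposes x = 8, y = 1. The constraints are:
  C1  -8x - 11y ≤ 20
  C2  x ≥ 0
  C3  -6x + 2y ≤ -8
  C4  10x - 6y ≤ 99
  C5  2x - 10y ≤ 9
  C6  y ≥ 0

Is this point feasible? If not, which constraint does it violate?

feasible

C1: -75 ≤ 20 ✓
C2: 8 ≥ 0 ✓
C3: -46 ≤ -8 ✓
C4: 74 ≤ 99 ✓
C5: 6 ≤ 9 ✓
C6: 1 ≥ 0 ✓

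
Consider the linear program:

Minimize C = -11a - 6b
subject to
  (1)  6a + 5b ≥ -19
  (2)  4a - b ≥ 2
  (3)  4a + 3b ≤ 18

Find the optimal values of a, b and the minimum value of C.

a = 147/2, b = -92, minimum C = -513/2

The optimum lies where 6a + 5b = -19 and 4a + 3b = 18.
Solving simultaneously gives a = 147/2, b = -92.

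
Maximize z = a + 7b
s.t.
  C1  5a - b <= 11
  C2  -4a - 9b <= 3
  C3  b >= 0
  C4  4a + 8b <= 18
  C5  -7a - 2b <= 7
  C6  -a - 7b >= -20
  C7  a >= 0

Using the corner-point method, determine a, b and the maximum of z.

a = 0, b = 9/4, maximum z = 63/4

At the optimal vertex, 4a + 8b = 18 and a = 0.
Solving simultaneously gives a = 0, b = 9/4.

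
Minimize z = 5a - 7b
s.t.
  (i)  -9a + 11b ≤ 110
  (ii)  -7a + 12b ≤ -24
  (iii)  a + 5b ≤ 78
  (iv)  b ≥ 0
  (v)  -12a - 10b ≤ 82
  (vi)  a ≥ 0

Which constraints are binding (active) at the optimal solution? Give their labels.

(ii) and (iv)

Extreme points and z = 5a - 7b:
  (1056/47, 522/47) → z = 1626/47
  (24/7, 0) → z = 120/7
  (78, 0) → z = 390

The minimum is at (24/7, 0). Substituting into each constraint, equality holds for (ii) and (iv); the remaining constraints have slack.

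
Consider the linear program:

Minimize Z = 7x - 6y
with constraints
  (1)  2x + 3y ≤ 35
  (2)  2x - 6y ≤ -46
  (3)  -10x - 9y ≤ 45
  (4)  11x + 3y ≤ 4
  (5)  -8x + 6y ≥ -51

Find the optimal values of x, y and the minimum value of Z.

Feasible corners and Z = 7x - 6y:
  (-75/2, 110/3) → Z = -965/2
  (-31/9, 377/27) → Z = -971/9
  (-114/13, 185/39) → Z = -1168/13
  (-19/12, 257/36) → Z = -647/12

The optimum lies where 2x + 3y = 35 and -10x - 9y = 45.
Solving simultaneously gives x = -75/2, y = 110/3.

x = -75/2, y = 110/3, minimum Z = -965/2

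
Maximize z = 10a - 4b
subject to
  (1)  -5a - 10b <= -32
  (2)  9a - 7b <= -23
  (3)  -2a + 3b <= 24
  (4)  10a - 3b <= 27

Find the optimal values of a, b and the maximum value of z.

Vertices and z = 10a - 4b:
  (-6/125, 403/125) → z = -1672/125
  (-144/35, 184/35) → z = -2176/35
  (6, 11) → z = 16
  (51/8, 49/4) → z = 59/4

The binding constraints are 9a - 7b = -23 and 10a - 3b = 27.
Solving simultaneously gives a = 6, b = 11.

a = 6, b = 11, maximum z = 16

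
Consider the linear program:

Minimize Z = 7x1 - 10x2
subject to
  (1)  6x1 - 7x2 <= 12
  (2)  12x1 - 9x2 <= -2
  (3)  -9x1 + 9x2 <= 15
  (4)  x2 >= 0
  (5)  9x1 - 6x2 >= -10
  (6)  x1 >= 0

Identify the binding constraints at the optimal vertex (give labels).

(2) and (3)

Extreme points and Z = 7x1 - 10x2:
  (13/3, 6) → Z = -89/3
  (0, 2/9) → Z = -20/9
  (0, 5/3) → Z = -50/3

The minimum is at (13/3, 6). Substituting into each constraint, equality holds for (2) and (3); the remaining constraints have slack.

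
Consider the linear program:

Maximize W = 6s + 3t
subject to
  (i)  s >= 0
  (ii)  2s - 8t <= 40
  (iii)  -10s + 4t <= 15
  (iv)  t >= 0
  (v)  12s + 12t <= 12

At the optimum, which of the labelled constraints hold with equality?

Extreme points and W = 6s + 3t:
  (0, 0) → W = 0
  (0, 1) → W = 3
  (1, 0) → W = 6

The maximum is at (1, 0). Substituting into each constraint, equality holds for (iv) and (v); the remaining constraints have slack.

(iv) and (v)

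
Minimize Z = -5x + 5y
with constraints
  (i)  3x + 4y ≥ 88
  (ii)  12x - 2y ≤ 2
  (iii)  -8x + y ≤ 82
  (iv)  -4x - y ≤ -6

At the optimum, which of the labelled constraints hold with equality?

(i) and (ii)

Feasible corners and Z = -5x + 5y:
  (92/27, 175/9) → Z = 2165/27
  (-64/13, 334/13) → Z = 1990/13
  (-19/3, 94/3) → Z = 565/3
The feasible region is unbounded (it extends along (1, 8), (1, 6)), but Z strictly increases along every unbounded feasible direction, so there is no improving ray and the minimum is attained at a vertex.

The minimum is at (92/27, 175/9). Substituting into each constraint, equality holds for (i) and (ii); the remaining constraints have slack.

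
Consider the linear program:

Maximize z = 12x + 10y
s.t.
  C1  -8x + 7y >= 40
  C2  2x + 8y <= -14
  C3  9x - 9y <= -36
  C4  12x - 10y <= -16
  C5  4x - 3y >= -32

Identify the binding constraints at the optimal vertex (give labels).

C1 and C2

Vertices and z = 12x + 10y:
  (-209/39, -16/39) → z = -2668/39
  (-12, -8) → z = -224
  (-149/19, 4/19) → z = -92
  (-20, -16) → z = -400

The maximum is at (-209/39, -16/39). Substituting into each constraint, equality holds for C1 and C2; the remaining constraints have slack.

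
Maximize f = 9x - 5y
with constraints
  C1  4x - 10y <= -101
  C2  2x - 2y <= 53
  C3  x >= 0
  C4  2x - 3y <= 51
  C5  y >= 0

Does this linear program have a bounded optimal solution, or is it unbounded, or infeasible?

From the feasible point (61, 69/2), moving in the direction (2, 2) keeps every constraint satisfied while f increases without bound.

unbounded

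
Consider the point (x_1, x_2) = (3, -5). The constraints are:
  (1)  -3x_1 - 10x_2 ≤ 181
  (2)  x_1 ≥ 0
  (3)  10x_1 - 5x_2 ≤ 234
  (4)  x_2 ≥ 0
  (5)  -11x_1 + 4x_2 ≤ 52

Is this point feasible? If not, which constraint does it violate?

Constraint (4): x_2 = -5, which is not ≥ 0. All other constraints are satisfied.

not feasible — violates (4)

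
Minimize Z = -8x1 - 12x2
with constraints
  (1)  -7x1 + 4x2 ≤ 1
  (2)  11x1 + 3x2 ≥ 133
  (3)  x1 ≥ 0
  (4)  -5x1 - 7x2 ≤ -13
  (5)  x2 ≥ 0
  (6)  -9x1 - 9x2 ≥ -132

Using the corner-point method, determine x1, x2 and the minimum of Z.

Feasible corners and Z = -8x1 - 12x2:
  (133/11, 0) → Z = -1064/11
  (89/8, 85/24) → Z = -263/2
  (44/3, 0) → Z = -352/3

At the optimal vertex, 11x1 + 3x2 = 133 and -9x1 - 9x2 = -132.
Solving simultaneously gives x1 = 89/8, x2 = 85/24.

x1 = 89/8, x2 = 85/24, minimum Z = -263/2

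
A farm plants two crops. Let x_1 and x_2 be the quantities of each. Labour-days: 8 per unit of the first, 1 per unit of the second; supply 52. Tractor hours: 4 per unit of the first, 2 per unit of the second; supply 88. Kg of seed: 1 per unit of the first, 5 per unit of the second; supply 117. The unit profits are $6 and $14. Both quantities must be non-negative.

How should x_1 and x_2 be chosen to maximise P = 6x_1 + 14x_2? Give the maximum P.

Vertices and P = 6x_1 + 14x_2:
  (0, 0) → P = 0
  (0, 117/5) → P = 1638/5
  (13/2, 0) → P = 39
  (11/3, 68/3) → P = 1018/3

x_1 = 11/3, x_2 = 68/3, maximum P = 1018/3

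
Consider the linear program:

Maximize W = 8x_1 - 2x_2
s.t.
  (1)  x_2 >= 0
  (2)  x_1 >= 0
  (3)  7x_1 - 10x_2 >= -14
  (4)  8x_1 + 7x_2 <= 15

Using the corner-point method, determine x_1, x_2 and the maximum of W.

x_1 = 15/8, x_2 = 0, maximum W = 15

Vertices and W = 8x_1 - 2x_2:
  (0, 0) → W = 0
  (15/8, 0) → W = 15
  (0, 7/5) → W = -14/5
  (52/129, 217/129) → W = -6/43

The binding constraints are x_2 = 0 and 8x_1 + 7x_2 = 15.
Solving simultaneously gives x_1 = 15/8, x_2 = 0.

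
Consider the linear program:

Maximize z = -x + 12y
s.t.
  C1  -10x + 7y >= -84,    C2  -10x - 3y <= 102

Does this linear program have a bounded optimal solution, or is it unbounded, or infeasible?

unbounded

From the feasible point (-231/50, -93/5), moving in the direction (7, 10) keeps every constraint satisfied while z increases without bound.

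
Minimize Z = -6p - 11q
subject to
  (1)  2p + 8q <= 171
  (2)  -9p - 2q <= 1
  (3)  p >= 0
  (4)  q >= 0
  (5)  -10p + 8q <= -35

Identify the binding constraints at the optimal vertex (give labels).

Corner points and Z = -6p - 11q:
  (171/2, 0) → Z = -513
  (103/6, 205/12) → Z = -3491/12
  (7/2, 0) → Z = -21

The minimum is at (171/2, 0). Substituting into each constraint, equality holds for (1) and (4); the remaining constraints have slack.

(1) and (4)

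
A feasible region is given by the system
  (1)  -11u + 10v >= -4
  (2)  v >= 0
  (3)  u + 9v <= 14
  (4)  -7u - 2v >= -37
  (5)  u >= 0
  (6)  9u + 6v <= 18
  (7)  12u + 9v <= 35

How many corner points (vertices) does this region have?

5

Pairwise boundary intersections that survive every other constraint:
  (4/11, 0)
  (17/13, 27/26)
  (0, 0)
  (0, 14/9)
  (26/25, 36/25)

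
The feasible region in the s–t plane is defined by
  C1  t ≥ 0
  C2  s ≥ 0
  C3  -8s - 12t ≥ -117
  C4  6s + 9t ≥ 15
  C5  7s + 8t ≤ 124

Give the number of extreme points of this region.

4

The feasible vertices (each the meet of two boundaries and inside every other half-plane) are:
  (117/8, 0)
  (5/2, 0)
  (0, 39/4)
  (0, 5/3)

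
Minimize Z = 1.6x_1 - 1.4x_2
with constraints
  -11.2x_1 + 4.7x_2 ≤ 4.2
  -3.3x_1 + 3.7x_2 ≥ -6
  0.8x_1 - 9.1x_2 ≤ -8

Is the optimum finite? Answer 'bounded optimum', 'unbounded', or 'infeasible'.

unbounded

From the feasible point (-31/4908, 1078/1227), moving in the direction (4.7, 11.2) keeps every constraint satisfied while Z decreases without bound.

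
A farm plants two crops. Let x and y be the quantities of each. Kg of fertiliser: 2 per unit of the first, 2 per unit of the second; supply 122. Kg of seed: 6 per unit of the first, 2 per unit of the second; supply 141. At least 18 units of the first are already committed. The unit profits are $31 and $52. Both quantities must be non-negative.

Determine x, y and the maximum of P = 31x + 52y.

x = 18, y = 33/2, maximum P = 1416

Corner points and P = 31x + 52y:
  (47/2, 0) → P = 1457/2
  (18, 0) → P = 558
  (18, 33/2) → P = 1416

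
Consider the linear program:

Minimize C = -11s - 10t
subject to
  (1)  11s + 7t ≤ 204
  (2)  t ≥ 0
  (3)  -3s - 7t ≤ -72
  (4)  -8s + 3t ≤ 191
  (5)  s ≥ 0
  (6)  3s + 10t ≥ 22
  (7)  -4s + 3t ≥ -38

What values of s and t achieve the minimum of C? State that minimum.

s = 0, t = 204/7, minimum C = -2040/7

Vertices and C = -11s - 10t:
  (0, 204/7) → C = -2040/7
  (878/61, 398/61) → C = -13638/61
  (0, 72/7) → C = -720/7
  (482/37, 174/37) → C = -7042/37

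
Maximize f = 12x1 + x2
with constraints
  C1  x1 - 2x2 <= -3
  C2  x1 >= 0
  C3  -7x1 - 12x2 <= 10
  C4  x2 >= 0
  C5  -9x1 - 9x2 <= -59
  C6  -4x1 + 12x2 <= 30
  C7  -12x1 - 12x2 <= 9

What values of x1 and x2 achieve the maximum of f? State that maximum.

x1 = 6, x2 = 9/2, maximum f = 153/2

Feasible corners and f = 12x1 + x2:
  (91/27, 86/27) → f = 1178/27
  (6, 9/2) → f = 153/2
  (73/24, 253/72) → f = 2881/72

The binding constraints are x1 - 2x2 = -3 and -4x1 + 12x2 = 30.
Solving simultaneously gives x1 = 6, x2 = 9/2.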